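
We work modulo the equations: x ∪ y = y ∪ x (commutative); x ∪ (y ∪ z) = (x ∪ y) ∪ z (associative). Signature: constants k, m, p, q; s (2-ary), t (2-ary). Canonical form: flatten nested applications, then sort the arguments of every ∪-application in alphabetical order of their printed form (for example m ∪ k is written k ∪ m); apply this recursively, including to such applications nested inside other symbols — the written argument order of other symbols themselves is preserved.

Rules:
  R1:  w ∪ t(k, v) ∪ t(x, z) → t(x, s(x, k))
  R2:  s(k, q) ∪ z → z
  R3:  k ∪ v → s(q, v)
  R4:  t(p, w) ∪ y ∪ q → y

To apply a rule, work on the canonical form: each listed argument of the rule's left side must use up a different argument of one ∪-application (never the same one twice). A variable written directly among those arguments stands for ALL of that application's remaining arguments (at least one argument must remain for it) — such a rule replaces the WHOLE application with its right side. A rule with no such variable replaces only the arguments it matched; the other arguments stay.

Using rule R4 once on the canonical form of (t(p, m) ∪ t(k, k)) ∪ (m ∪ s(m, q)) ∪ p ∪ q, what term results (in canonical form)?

Answer: m ∪ p ∪ s(m, q) ∪ t(k, k)

Derivation:
Canonical form:  m ∪ p ∪ q ∪ s(m, q) ∪ t(k, k) ∪ t(p, m)
Match R4:  consume q, t(p, m);  w := m, y := m ∪ p ∪ s(m, q) ∪ t(k, k)
The extension variable absorbs all remaining arguments, so the whole application is rewritten.
Giving:  m ∪ p ∪ s(m, q) ∪ t(k, k)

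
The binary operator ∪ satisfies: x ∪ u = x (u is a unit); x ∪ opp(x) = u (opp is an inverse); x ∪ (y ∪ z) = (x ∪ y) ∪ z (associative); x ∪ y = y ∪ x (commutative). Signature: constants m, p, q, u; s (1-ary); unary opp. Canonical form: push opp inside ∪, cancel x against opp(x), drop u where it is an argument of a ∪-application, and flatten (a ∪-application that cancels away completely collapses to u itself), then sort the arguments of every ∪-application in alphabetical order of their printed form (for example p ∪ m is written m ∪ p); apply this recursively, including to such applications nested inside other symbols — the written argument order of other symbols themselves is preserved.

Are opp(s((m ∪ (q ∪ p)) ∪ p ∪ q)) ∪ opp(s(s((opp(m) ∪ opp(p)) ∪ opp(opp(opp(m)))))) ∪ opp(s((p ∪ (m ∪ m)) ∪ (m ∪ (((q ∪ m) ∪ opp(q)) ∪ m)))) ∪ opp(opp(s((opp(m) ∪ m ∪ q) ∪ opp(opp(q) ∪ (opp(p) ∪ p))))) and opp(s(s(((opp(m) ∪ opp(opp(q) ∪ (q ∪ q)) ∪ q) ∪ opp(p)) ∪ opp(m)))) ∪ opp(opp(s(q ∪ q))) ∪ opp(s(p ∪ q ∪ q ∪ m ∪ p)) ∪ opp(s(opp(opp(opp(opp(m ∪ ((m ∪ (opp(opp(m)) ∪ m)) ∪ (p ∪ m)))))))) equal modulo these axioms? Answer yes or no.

Left:  opp(s((m ∪ (q ∪ p)) ∪ p ∪ q)) ∪ opp(s(s((opp(m) ∪ opp(p)) ∪ opp(opp(opp(m)))))) ∪ opp(s((p ∪ (m ∪ m)) ∪ (m ∪ (((q ∪ m) ∪ opp(q)) ∪ m)))) ∪ opp(opp(s((opp(m) ∪ m ∪ q) ∪ opp(opp(q) ∪ (opp(p) ∪ p)))))
  Push opp inside:  distribute opp over ∪ and collapse double opp
  Collect terms:  opp(s(m ∪ p ∪ p ∪ q ∪ q)) ∪ opp(s(s(opp(m) ∪ opp(m) ∪ opp(p)))) ∪ opp(s(m ∪ m ∪ m ∪ m ∪ m ∪ p)) ∪ s(q ∪ q)
  Sort arguments:  opp(s(m ∪ m ∪ m ∪ m ∪ m ∪ p)) ∪ opp(s(m ∪ p ∪ p ∪ q ∪ q)) ∪ opp(s(s(opp(m) ∪ opp(m) ∪ opp(p)))) ∪ s(q ∪ q)
Right:  opp(s(s(((opp(m) ∪ opp(opp(q) ∪ (q ∪ q)) ∪ q) ∪ opp(p)) ∪ opp(m)))) ∪ opp(opp(s(q ∪ q))) ∪ opp(s(p ∪ q ∪ q ∪ m ∪ p)) ∪ opp(s(opp(opp(opp(opp(m ∪ ((m ∪ (opp(opp(m)) ∪ m)) ∪ (p ∪ m))))))))
  Push opp inside:  distribute opp over ∪ and collapse double opp
  Combine occurrences:  opp(s(s(opp(m) ∪ opp(m) ∪ opp(p)))) ∪ s(q ∪ q) ∪ opp(s(m ∪ p ∪ p ∪ q ∪ q)) ∪ opp(s(m ∪ m ∪ m ∪ m ∪ m ∪ p))
  Order the arguments:  opp(s(m ∪ m ∪ m ∪ m ∪ m ∪ p)) ∪ opp(s(m ∪ p ∪ p ∪ q ∪ q)) ∪ opp(s(s(opp(m) ∪ opp(m) ∪ opp(p)))) ∪ s(q ∪ q)

Answer: yes — both canonical forms are opp(s(m ∪ m ∪ m ∪ m ∪ m ∪ p)) ∪ opp(s(m ∪ p ∪ p ∪ q ∪ q)) ∪ opp(s(s(opp(m) ∪ opp(m) ∪ opp(p)))) ∪ s(q ∪ q)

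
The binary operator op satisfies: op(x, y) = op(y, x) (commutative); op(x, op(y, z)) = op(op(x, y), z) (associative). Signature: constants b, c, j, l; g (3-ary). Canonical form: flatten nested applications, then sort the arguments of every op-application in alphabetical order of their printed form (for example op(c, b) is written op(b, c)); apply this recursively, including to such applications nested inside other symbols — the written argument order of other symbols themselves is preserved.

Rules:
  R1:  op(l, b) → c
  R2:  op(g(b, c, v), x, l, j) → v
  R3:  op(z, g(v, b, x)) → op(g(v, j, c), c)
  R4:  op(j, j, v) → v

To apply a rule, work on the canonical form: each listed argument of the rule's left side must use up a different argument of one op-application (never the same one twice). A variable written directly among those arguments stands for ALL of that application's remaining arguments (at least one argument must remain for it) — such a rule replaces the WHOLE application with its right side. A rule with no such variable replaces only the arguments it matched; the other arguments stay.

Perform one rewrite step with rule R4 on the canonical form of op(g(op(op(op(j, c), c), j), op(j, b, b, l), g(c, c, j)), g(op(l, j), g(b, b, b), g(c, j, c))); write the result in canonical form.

Canonical form:  op(g(op(c, c, j, j), op(b, b, j, l), g(c, c, j)), g(op(j, l), g(b, b, b), g(c, j, c)))
Apply R4:  consuming j, j;  v := op(c, c)
The extension variable absorbs all remaining arguments, so the whole application is rewritten.
New term:  op(g(op(c, c), op(b, b, j, l), g(c, c, j)), g(op(j, l), g(b, b, b), g(c, j, c)))

Answer: op(g(op(c, c), op(b, b, j, l), g(c, c, j)), g(op(j, l), g(b, b, b), g(c, j, c)))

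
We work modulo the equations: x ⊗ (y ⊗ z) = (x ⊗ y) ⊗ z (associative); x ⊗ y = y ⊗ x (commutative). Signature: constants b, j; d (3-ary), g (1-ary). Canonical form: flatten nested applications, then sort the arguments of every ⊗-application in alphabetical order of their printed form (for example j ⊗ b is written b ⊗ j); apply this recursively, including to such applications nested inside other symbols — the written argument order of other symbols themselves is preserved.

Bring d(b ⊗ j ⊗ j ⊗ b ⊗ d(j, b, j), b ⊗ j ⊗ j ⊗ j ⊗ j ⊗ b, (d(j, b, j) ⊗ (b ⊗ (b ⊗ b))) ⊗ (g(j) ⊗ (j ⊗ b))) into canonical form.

Descend into:  (d(j, b, j) ⊗ (b ⊗ (b ⊗ b))) ⊗ (g(j) ⊗ (j ⊗ b))
Flatten:  d(j, b, j) ⊗ b ⊗ b ⊗ b ⊗ g(j) ⊗ j ⊗ b
Order the arguments:  b ⊗ b ⊗ b ⊗ b ⊗ d(j, b, j) ⊗ g(j) ⊗ j
Rebuild:  d(b ⊗ b ⊗ d(j, b, j) ⊗ j ⊗ j, b ⊗ b ⊗ j ⊗ j ⊗ j ⊗ j, b ⊗ b ⊗ b ⊗ b ⊗ d(j, b, j) ⊗ g(j) ⊗ j)

Answer: d(b ⊗ b ⊗ d(j, b, j) ⊗ j ⊗ j, b ⊗ b ⊗ j ⊗ j ⊗ j ⊗ j, b ⊗ b ⊗ b ⊗ b ⊗ d(j, b, j) ⊗ g(j) ⊗ j)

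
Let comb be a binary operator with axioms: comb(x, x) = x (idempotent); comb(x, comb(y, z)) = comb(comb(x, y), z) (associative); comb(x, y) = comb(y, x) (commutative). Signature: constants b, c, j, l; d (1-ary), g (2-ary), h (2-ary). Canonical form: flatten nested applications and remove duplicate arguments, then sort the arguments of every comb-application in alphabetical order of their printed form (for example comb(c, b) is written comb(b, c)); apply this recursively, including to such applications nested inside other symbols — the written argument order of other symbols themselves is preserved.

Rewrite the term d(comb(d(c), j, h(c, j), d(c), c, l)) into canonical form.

Descend into:  comb(d(c), j, h(c, j), d(c), c, l)
Idempotence:  drop duplicate d(c)
Sort:  comb(c, d(c), h(c, j), j, l)
Reassemble:  d(comb(c, d(c), h(c, j), j, l))

Answer: d(comb(c, d(c), h(c, j), j, l))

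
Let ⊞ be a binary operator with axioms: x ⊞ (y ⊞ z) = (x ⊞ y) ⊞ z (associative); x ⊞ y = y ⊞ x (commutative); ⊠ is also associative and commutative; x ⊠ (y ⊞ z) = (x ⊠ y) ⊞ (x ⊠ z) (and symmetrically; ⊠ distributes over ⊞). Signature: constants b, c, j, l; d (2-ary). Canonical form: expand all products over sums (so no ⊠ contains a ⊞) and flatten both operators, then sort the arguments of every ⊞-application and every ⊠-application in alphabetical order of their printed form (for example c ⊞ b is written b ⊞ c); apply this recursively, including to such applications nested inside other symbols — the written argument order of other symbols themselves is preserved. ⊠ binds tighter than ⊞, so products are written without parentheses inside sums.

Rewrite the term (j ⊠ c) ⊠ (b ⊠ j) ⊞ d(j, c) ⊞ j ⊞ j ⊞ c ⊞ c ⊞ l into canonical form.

Answer: b ⊠ c ⊠ j ⊠ j ⊞ c ⊞ c ⊞ d(j, c) ⊞ j ⊞ j ⊞ l

Derivation:
Flatten:  b ⊠ c ⊠ j ⊠ j ⊞ d(j, c) ⊞ j ⊞ j ⊞ c ⊞ c ⊞ l
Order the arguments:  b ⊠ c ⊠ j ⊠ j ⊞ c ⊞ c ⊞ d(j, c) ⊞ j ⊞ j ⊞ l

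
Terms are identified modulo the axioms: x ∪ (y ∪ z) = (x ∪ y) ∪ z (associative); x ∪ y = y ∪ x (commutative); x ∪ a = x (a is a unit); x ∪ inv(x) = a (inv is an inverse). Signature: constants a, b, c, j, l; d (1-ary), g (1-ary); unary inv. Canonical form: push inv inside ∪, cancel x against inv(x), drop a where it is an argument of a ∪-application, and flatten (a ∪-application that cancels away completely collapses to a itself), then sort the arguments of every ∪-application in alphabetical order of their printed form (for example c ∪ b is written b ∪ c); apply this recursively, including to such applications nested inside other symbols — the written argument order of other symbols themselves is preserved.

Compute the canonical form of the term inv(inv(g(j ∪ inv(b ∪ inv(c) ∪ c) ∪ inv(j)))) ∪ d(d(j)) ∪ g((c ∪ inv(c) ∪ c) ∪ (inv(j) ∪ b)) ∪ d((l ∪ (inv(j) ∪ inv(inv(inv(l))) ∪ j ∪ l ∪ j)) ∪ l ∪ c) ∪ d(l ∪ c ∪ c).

Push inv inside:  distribute inv over ∪ and collapse double inv
Collect terms:  g(inv(b)) ∪ d(d(j)) ∪ g(b ∪ c ∪ inv(j)) ∪ d(c ∪ j ∪ l ∪ l) ∪ d(c ∪ c ∪ l)
Sort:  d(c ∪ c ∪ l) ∪ d(c ∪ j ∪ l ∪ l) ∪ d(d(j)) ∪ g(b ∪ c ∪ inv(j)) ∪ g(inv(b))

Answer: d(c ∪ c ∪ l) ∪ d(c ∪ j ∪ l ∪ l) ∪ d(d(j)) ∪ g(b ∪ c ∪ inv(j)) ∪ g(inv(b))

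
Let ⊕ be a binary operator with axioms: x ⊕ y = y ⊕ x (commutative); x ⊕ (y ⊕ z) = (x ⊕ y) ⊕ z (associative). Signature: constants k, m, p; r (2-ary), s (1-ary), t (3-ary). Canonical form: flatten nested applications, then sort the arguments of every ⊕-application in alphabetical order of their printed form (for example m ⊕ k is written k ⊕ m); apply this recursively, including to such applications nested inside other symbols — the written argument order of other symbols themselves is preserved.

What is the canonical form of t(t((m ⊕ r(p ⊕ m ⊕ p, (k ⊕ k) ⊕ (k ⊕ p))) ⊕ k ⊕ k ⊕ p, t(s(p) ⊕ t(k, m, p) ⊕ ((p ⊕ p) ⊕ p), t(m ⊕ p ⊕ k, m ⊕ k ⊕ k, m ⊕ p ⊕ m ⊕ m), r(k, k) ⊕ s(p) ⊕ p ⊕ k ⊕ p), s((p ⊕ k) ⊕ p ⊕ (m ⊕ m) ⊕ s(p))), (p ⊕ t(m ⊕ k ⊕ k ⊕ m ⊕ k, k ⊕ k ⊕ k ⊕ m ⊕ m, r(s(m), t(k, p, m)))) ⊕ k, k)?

Descend into:  (p ⊕ t(m ⊕ k ⊕ k ⊕ m ⊕ k, k ⊕ k ⊕ k ⊕ m ⊕ m, r(s(m), t(k, p, m)))) ⊕ k
Merge nested applications:  p ⊕ t(m ⊕ k ⊕ k ⊕ m ⊕ k, k ⊕ k ⊕ k ⊕ m ⊕ m, r(s(m), t(k, p, m))) ⊕ k
Simplify inside:  t(m ⊕ k ⊕ k ⊕ m ⊕ k, k ⊕ k ⊕ k ⊕ m ⊕ m, r(s(m), t(k, p, m)))  →  t(k ⊕ k ⊕ k ⊕ m ⊕ m, k ⊕ k ⊕ k ⊕ m ⊕ m, r(s(m), t(k, p, m)))
Sort:  k ⊕ p ⊕ t(k ⊕ k ⊕ k ⊕ m ⊕ m, k ⊕ k ⊕ k ⊕ m ⊕ m, r(s(m), t(k, p, m)))
Reassemble:  t(t(k ⊕ k ⊕ m ⊕ p ⊕ r(m ⊕ p ⊕ p, k ⊕ k ⊕ k ⊕ p), t(p ⊕ p ⊕ p ⊕ s(p) ⊕ t(k, m, p), t(k ⊕ m ⊕ p, k ⊕ k ⊕ m, m ⊕ m ⊕ m ⊕ p), k ⊕ p ⊕ p ⊕ r(k, k) ⊕ s(p)), s(k ⊕ m ⊕ m ⊕ p ⊕ p ⊕ s(p))), k ⊕ p ⊕ t(k ⊕ k ⊕ k ⊕ m ⊕ m, k ⊕ k ⊕ k ⊕ m ⊕ m, r(s(m), t(k, p, m))), k)

Answer: t(t(k ⊕ k ⊕ m ⊕ p ⊕ r(m ⊕ p ⊕ p, k ⊕ k ⊕ k ⊕ p), t(p ⊕ p ⊕ p ⊕ s(p) ⊕ t(k, m, p), t(k ⊕ m ⊕ p, k ⊕ k ⊕ m, m ⊕ m ⊕ m ⊕ p), k ⊕ p ⊕ p ⊕ r(k, k) ⊕ s(p)), s(k ⊕ m ⊕ m ⊕ p ⊕ p ⊕ s(p))), k ⊕ p ⊕ t(k ⊕ k ⊕ k ⊕ m ⊕ m, k ⊕ k ⊕ k ⊕ m ⊕ m, r(s(m), t(k, p, m))), k)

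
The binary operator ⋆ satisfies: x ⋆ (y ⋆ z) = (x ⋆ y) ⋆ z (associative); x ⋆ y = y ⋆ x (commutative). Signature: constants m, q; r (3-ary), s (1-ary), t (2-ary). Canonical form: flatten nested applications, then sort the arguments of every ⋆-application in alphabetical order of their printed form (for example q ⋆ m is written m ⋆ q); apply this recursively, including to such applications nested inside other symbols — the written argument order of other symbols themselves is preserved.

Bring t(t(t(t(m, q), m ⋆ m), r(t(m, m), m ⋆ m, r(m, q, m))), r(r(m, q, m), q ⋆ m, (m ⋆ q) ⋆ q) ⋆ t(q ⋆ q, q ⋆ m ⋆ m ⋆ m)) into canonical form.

Work inside:  r(r(m, q, m), q ⋆ m, (m ⋆ q) ⋆ q) ⋆ t(q ⋆ q, q ⋆ m ⋆ m ⋆ m)
Inside:  r(r(m, q, m), q ⋆ m, (m ⋆ q) ⋆ q)  →  r(r(m, q, m), m ⋆ q, m ⋆ q ⋆ q)
Inside:  t(q ⋆ q, q ⋆ m ⋆ m ⋆ m)  →  t(q ⋆ q, m ⋆ m ⋆ m ⋆ q)
Sort arguments:  r(r(m, q, m), m ⋆ q, m ⋆ q ⋆ q) ⋆ t(q ⋆ q, m ⋆ m ⋆ m ⋆ q)
Rebuild:  t(t(t(t(m, q), m ⋆ m), r(t(m, m), m ⋆ m, r(m, q, m))), r(r(m, q, m), m ⋆ q, m ⋆ q ⋆ q) ⋆ t(q ⋆ q, m ⋆ m ⋆ m ⋆ q))

Answer: t(t(t(t(m, q), m ⋆ m), r(t(m, m), m ⋆ m, r(m, q, m))), r(r(m, q, m), m ⋆ q, m ⋆ q ⋆ q) ⋆ t(q ⋆ q, m ⋆ m ⋆ m ⋆ q))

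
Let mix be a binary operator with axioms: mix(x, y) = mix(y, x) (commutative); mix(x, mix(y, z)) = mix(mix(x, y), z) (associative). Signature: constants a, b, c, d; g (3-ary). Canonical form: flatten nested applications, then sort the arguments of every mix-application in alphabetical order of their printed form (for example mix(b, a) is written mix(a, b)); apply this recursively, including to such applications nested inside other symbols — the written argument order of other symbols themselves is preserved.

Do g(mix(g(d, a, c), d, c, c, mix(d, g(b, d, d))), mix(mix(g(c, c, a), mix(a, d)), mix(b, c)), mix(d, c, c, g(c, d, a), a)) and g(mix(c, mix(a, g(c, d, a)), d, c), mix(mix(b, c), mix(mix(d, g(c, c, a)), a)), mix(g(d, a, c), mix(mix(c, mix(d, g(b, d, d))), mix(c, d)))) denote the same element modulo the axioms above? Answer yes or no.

Answer: no — g(mix(c, c, d, d, g(b, d, d), g(d, a, c)), mix(a, b, c, d, g(c, c, a)), mix(a, c, c, d, g(c, d, a))) vs g(mix(a, c, c, d, g(c, d, a)), mix(a, b, c, d, g(c, c, a)), mix(c, c, d, d, g(b, d, d), g(d, a, c)))

Derivation:
Left:  g(mix(g(d, a, c), d, c, c, mix(d, g(b, d, d))), mix(mix(g(c, c, a), mix(a, d)), mix(b, c)), mix(d, c, c, g(c, d, a), a))
  Focus inside:  mix(g(d, a, c), d, c, c, mix(d, g(b, d, d)))
  Flatten:  mix(g(d, a, c), d, c, c, d, g(b, d, d))
  Sort:  mix(c, c, d, d, g(b, d, d), g(d, a, c))
  Put back:  g(mix(c, c, d, d, g(b, d, d), g(d, a, c)), mix(a, b, c, d, g(c, c, a)), mix(a, c, c, d, g(c, d, a)))
Right:  g(mix(c, mix(a, g(c, d, a)), d, c), mix(mix(b, c), mix(mix(d, g(c, c, a)), a)), mix(g(d, a, c), mix(mix(c, mix(d, g(b, d, d))), mix(c, d))))
  Work inside:  mix(g(d, a, c), mix(mix(c, mix(d, g(b, d, d))), mix(c, d)))
  Merge nested applications:  mix(g(d, a, c), c, d, g(b, d, d), c, d)
  Sort arguments:  mix(c, c, d, d, g(b, d, d), g(d, a, c))
  Rebuild:  g(mix(a, c, c, d, g(c, d, a)), mix(a, b, c, d, g(c, c, a)), mix(c, c, d, d, g(b, d, d), g(d, a, c)))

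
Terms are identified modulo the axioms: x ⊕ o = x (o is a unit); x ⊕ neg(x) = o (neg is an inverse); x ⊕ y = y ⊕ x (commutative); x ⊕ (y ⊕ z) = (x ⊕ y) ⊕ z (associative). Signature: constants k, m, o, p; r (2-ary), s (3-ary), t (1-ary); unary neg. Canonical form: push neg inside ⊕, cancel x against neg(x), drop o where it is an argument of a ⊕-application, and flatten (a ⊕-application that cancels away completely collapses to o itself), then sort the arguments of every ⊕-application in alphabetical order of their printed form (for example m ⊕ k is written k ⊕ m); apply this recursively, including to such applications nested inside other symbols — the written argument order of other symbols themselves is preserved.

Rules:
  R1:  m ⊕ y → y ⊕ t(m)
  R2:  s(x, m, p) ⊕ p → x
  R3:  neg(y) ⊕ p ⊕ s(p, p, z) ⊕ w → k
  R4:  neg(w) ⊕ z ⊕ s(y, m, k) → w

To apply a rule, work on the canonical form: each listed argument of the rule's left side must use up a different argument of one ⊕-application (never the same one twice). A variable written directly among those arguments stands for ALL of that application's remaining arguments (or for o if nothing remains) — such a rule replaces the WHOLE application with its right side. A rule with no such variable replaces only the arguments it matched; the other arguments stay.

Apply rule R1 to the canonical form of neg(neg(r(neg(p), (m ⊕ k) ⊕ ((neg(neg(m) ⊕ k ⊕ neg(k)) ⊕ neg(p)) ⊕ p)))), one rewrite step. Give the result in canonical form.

Answer: r(neg(p), k ⊕ m ⊕ t(m))

Derivation:
Canonical form:  r(neg(p), k ⊕ m ⊕ m)
Match R1:  consume m;  y := k ⊕ m
The variable takes the whole remainder — replace the entire application.
Result:  r(neg(p), k ⊕ m ⊕ t(m))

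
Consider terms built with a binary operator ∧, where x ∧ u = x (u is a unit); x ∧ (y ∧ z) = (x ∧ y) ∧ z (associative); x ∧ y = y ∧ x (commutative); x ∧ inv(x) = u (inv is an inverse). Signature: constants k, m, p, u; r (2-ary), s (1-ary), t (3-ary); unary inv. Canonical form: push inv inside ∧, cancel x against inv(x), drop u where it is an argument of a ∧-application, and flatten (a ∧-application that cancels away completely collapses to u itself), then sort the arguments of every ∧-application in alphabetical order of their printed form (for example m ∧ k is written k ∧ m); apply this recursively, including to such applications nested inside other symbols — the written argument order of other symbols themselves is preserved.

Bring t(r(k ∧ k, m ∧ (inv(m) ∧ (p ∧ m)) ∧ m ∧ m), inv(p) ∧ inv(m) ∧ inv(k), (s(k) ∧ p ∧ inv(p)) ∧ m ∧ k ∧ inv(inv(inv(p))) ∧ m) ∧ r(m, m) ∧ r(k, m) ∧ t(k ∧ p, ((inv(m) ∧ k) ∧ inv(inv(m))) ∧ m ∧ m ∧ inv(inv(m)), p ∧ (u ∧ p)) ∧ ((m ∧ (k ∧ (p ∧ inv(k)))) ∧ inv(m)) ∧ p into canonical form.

Push inv inside:  distribute inv over ∧ and collapse double inv
Inverses cancel:  m cancels; k cancels
Collect:  t(r(k ∧ k, m ∧ m ∧ m ∧ p), inv(k) ∧ inv(m) ∧ inv(p), inv(p) ∧ k ∧ m ∧ m ∧ s(k)) ∧ r(m, m) ∧ r(k, m) ∧ t(k ∧ p, k ∧ m ∧ m ∧ m, p ∧ p) ∧ p ∧ p
Order the arguments:  p ∧ p ∧ r(k, m) ∧ r(m, m) ∧ t(k ∧ p, k ∧ m ∧ m ∧ m, p ∧ p) ∧ t(r(k ∧ k, m ∧ m ∧ m ∧ p), inv(k) ∧ inv(m) ∧ inv(p), inv(p) ∧ k ∧ m ∧ m ∧ s(k))

Answer: p ∧ p ∧ r(k, m) ∧ r(m, m) ∧ t(k ∧ p, k ∧ m ∧ m ∧ m, p ∧ p) ∧ t(r(k ∧ k, m ∧ m ∧ m ∧ p), inv(k) ∧ inv(m) ∧ inv(p), inv(p) ∧ k ∧ m ∧ m ∧ s(k))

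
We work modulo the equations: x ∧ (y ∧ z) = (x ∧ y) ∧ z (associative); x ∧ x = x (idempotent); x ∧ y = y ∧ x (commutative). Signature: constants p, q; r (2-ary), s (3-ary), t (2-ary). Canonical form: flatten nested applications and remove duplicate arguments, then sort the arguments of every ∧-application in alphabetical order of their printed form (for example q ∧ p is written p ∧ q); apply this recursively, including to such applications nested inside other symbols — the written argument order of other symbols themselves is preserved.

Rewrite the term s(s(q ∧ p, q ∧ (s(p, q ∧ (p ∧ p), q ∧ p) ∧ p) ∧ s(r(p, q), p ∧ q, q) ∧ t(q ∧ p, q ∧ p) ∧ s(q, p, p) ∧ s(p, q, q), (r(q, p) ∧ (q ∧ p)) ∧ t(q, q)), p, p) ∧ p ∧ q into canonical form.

Answer: p ∧ q ∧ s(s(p ∧ q, p ∧ q ∧ s(p, p ∧ q, p ∧ q) ∧ s(p, q, q) ∧ s(q, p, p) ∧ s(r(p, q), p ∧ q, q) ∧ t(p ∧ q, p ∧ q), p ∧ q ∧ r(q, p) ∧ t(q, q)), p, p)

Derivation:
Simplify inside:  s(s(q ∧ p, q ∧ (s(p, q ∧ (p ∧ p), q ∧ p) ∧ p) ∧ s(r(p, q), p ∧ q, q) ∧ t(q ∧ p, q ∧ p) ∧ s(q, p, p) ∧ s(p, q, q), (r(q, p) ∧ (q ∧ p)) ∧ t(q, q)), p, p)  →  s(s(p ∧ q, p ∧ q ∧ s(p, p ∧ q, p ∧ q) ∧ s(p, q, q) ∧ s(q, p, p) ∧ s(r(p, q), p ∧ q, q) ∧ t(p ∧ q, p ∧ q), p ∧ q ∧ r(q, p) ∧ t(q, q)), p, p)
Sort arguments:  p ∧ q ∧ s(s(p ∧ q, p ∧ q ∧ s(p, p ∧ q, p ∧ q) ∧ s(p, q, q) ∧ s(q, p, p) ∧ s(r(p, q), p ∧ q, q) ∧ t(p ∧ q, p ∧ q), p ∧ q ∧ r(q, p) ∧ t(q, q)), p, p)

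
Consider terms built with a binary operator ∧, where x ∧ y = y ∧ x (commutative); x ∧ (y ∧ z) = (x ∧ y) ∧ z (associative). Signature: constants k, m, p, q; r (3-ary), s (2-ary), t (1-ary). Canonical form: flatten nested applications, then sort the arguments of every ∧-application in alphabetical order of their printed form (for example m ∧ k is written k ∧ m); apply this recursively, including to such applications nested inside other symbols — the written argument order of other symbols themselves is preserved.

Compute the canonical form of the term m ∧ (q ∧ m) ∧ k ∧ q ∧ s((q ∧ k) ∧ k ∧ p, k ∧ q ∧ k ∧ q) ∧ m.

Un-nest:  m ∧ q ∧ m ∧ k ∧ q ∧ s((q ∧ k) ∧ k ∧ p, k ∧ q ∧ k ∧ q) ∧ m
Canonicalize subterm:  s((q ∧ k) ∧ k ∧ p, k ∧ q ∧ k ∧ q)  →  s(k ∧ k ∧ p ∧ q, k ∧ k ∧ q ∧ q)
Order the arguments:  k ∧ m ∧ m ∧ m ∧ q ∧ q ∧ s(k ∧ k ∧ p ∧ q, k ∧ k ∧ q ∧ q)

Answer: k ∧ m ∧ m ∧ m ∧ q ∧ q ∧ s(k ∧ k ∧ p ∧ q, k ∧ k ∧ q ∧ q)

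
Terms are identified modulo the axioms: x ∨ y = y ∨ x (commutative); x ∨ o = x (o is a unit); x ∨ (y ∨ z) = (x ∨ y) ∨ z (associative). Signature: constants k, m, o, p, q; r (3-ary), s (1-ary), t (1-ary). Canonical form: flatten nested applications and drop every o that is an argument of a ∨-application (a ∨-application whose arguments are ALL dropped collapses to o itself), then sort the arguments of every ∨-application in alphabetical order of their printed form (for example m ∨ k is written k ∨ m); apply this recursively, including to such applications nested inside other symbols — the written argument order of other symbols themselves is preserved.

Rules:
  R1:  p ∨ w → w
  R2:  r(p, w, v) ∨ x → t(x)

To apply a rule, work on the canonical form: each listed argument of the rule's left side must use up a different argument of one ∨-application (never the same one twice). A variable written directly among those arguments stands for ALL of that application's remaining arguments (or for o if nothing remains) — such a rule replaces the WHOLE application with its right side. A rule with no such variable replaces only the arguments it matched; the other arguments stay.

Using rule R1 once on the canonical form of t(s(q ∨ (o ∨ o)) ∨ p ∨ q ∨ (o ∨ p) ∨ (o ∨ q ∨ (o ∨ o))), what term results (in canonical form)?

Canonical form:  t(p ∨ p ∨ q ∨ q ∨ s(q))
R1 matches:  uses p;  w := p ∨ q ∨ q ∨ s(q)
The extension variable absorbs all remaining arguments, so the whole application is rewritten.
New term:  t(p ∨ q ∨ q ∨ s(q))

Answer: t(p ∨ q ∨ q ∨ s(q))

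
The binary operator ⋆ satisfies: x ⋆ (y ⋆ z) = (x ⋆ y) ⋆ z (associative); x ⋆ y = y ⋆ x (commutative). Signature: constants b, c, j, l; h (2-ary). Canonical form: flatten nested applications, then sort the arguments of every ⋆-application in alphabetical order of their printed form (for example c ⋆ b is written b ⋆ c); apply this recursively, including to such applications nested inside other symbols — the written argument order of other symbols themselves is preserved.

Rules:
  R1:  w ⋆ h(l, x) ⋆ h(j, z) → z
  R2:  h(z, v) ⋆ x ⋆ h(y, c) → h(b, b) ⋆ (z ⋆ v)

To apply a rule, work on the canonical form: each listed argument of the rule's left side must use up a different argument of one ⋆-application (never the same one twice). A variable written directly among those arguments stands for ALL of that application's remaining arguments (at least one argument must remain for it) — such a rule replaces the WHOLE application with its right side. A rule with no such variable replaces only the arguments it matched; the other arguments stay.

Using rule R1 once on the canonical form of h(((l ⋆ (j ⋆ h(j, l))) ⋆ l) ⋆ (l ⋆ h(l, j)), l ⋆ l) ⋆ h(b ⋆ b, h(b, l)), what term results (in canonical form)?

Answer: h(b ⋆ b, h(b, l)) ⋆ h(l, l ⋆ l)

Derivation:
Canonical form:  h(b ⋆ b, h(b, l)) ⋆ h(h(j, l) ⋆ h(l, j) ⋆ j ⋆ l ⋆ l ⋆ l, l ⋆ l)
R1 matches:  uses h(j, l), h(l, j);  w := j ⋆ l ⋆ l ⋆ l, x := j, z := l
The variable takes the whole remainder — replace the entire application.
Giving:  h(b ⋆ b, h(b, l)) ⋆ h(l, l ⋆ l)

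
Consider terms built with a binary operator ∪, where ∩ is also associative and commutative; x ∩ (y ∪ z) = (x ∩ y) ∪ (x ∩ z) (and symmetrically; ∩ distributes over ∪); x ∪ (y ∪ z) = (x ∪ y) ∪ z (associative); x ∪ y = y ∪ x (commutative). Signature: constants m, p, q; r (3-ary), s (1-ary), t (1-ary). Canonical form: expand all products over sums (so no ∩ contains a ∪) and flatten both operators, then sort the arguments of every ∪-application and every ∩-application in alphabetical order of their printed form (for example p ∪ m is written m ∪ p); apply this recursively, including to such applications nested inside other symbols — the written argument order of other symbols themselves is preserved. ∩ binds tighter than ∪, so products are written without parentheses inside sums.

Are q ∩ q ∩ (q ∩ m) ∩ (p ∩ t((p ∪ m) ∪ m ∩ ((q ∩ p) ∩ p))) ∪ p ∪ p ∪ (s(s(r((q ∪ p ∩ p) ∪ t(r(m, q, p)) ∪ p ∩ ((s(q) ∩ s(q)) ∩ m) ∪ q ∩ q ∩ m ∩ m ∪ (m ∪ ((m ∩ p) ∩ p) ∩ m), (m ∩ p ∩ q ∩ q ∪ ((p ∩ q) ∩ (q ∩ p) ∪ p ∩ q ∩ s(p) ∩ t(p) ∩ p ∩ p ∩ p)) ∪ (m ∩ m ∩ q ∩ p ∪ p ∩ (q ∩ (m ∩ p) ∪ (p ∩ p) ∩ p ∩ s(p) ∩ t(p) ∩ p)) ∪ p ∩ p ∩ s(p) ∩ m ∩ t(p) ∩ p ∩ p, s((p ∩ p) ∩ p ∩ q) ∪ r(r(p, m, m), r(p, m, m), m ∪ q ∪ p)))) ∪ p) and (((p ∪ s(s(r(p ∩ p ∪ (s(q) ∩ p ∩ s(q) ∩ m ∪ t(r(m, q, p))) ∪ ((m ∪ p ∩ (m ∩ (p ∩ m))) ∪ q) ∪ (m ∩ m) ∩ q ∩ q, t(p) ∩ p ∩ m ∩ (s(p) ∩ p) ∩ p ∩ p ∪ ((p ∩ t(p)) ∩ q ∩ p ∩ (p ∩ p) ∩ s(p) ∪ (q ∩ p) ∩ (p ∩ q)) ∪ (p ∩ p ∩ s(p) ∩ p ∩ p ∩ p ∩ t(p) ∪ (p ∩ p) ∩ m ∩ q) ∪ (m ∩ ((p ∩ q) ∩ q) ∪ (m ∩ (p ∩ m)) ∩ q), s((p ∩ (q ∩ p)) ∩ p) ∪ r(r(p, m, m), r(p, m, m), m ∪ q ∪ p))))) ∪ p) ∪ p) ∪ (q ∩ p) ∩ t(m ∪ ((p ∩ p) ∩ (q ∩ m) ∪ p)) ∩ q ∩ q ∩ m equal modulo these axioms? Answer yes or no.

Answer: yes — both canonical forms are m ∩ p ∩ q ∩ q ∩ q ∩ t(m ∪ m ∩ p ∩ p ∩ q ∪ p) ∪ p ∪ p ∪ p ∪ s(s(r(m ∪ m ∩ m ∩ p ∩ p ∪ m ∩ m ∩ q ∩ q ∪ m ∩ p ∩ s(q) ∩ s(q) ∪ p ∩ p ∪ q ∪ t(r(m, q, p)), m ∩ m ∩ p ∩ q ∪ m ∩ p ∩ p ∩ p ∩ p ∩ s(p) ∩ t(p) ∪ m ∩ p ∩ p ∩ q ∪ m ∩ p ∩ q ∩ q ∪ p ∩ p ∩ p ∩ p ∩ p ∩ s(p) ∩ t(p) ∪ p ∩ p ∩ p ∩ p ∩ q ∩ s(p) ∩ t(p) ∪ p ∩ p ∩ q ∩ q, r(r(p, m, m), r(p, m, m), m ∪ p ∪ q) ∪ s(p ∩ p ∩ p ∩ q))))

Derivation:
Left:  q ∩ q ∩ (q ∩ m) ∩ (p ∩ t((p ∪ m) ∪ m ∩ ((q ∩ p) ∩ p))) ∪ p ∪ p ∪ (s(s(r((q ∪ p ∩ p) ∪ t(r(m, q, p)) ∪ p ∩ ((s(q) ∩ s(q)) ∩ m) ∪ q ∩ q ∩ m ∩ m ∪ (m ∪ ((m ∩ p) ∩ p) ∩ m), (m ∩ p ∩ q ∩ q ∪ ((p ∩ q) ∩ (q ∩ p) ∪ p ∩ q ∩ s(p) ∩ t(p) ∩ p ∩ p ∩ p)) ∪ (m ∩ m ∩ q ∩ p ∪ p ∩ (q ∩ (m ∩ p) ∪ (p ∩ p) ∩ p ∩ s(p) ∩ t(p) ∩ p)) ∪ p ∩ p ∩ s(p) ∩ m ∩ t(p) ∩ p ∩ p, s((p ∩ p) ∩ p ∩ q) ∪ r(r(p, m, m), r(p, m, m), m ∪ q ∪ p)))) ∪ p)
  Expand products over sums:  m ∩ p ∩ q ∩ q ∩ q ∩ t(m ∪ m ∩ p ∩ p ∩ q ∪ p) ∪ p ∪ p ∪ s(s(r(m ∪ m ∩ m ∩ p ∩ p ∪ m ∩ m ∩ q ∩ q ∪ m ∩ p ∩ s(q) ∩ s(q) ∪ p ∩ p ∪ q ∪ t(r(m, q, p)), m ∩ m ∩ p ∩ q ∪ m ∩ p ∩ p ∩ p ∩ p ∩ s(p) ∩ t(p) ∪ m ∩ p ∩ p ∩ q ∪ m ∩ p ∩ q ∩ q ∪ p ∩ p ∩ p ∩ p ∩ p ∩ s(p) ∩ t(p) ∪ p ∩ p ∩ p ∩ p ∩ q ∩ s(p) ∩ t(p) ∪ p ∩ p ∩ q ∩ q, r(r(p, m, m), r(p, m, m), m ∪ p ∪ q) ∪ s(p ∩ p ∩ p ∩ q)))) ∪ p
  Sort:  m ∩ p ∩ q ∩ q ∩ q ∩ t(m ∪ m ∩ p ∩ p ∩ q ∪ p) ∪ p ∪ p ∪ p ∪ s(s(r(m ∪ m ∩ m ∩ p ∩ p ∪ m ∩ m ∩ q ∩ q ∪ m ∩ p ∩ s(q) ∩ s(q) ∪ p ∩ p ∪ q ∪ t(r(m, q, p)), m ∩ m ∩ p ∩ q ∪ m ∩ p ∩ p ∩ p ∩ p ∩ s(p) ∩ t(p) ∪ m ∩ p ∩ p ∩ q ∪ m ∩ p ∩ q ∩ q ∪ p ∩ p ∩ p ∩ p ∩ p ∩ s(p) ∩ t(p) ∪ p ∩ p ∩ p ∩ p ∩ q ∩ s(p) ∩ t(p) ∪ p ∩ p ∩ q ∩ q, r(r(p, m, m), r(p, m, m), m ∪ p ∪ q) ∪ s(p ∩ p ∩ p ∩ q))))
Right:  (((p ∪ s(s(r(p ∩ p ∪ (s(q) ∩ p ∩ s(q) ∩ m ∪ t(r(m, q, p))) ∪ ((m ∪ p ∩ (m ∩ (p ∩ m))) ∪ q) ∪ (m ∩ m) ∩ q ∩ q, t(p) ∩ p ∩ m ∩ (s(p) ∩ p) ∩ p ∩ p ∪ ((p ∩ t(p)) ∩ q ∩ p ∩ (p ∩ p) ∩ s(p) ∪ (q ∩ p) ∩ (p ∩ q)) ∪ (p ∩ p ∩ s(p) ∩ p ∩ p ∩ p ∩ t(p) ∪ (p ∩ p) ∩ m ∩ q) ∪ (m ∩ ((p ∩ q) ∩ q) ∪ (m ∩ (p ∩ m)) ∩ q), s((p ∩ (q ∩ p)) ∩ p) ∪ r(r(p, m, m), r(p, m, m), m ∪ q ∪ p))))) ∪ p) ∪ p) ∪ (q ∩ p) ∩ t(m ∪ ((p ∩ p) ∩ (q ∩ m) ∪ p)) ∩ q ∩ q ∩ m
  Merge nested applications:  p ∪ s(s(r(m ∪ m ∩ m ∩ p ∩ p ∪ m ∩ m ∩ q ∩ q ∪ m ∩ p ∩ s(q) ∩ s(q) ∪ p ∩ p ∪ q ∪ t(r(m, q, p)), m ∩ m ∩ p ∩ q ∪ m ∩ p ∩ p ∩ p ∩ p ∩ s(p) ∩ t(p) ∪ m ∩ p ∩ p ∩ q ∪ m ∩ p ∩ q ∩ q ∪ p ∩ p ∩ p ∩ p ∩ p ∩ s(p) ∩ t(p) ∪ p ∩ p ∩ p ∩ p ∩ q ∩ s(p) ∩ t(p) ∪ p ∩ p ∩ q ∩ q, r(r(p, m, m), r(p, m, m), m ∪ p ∪ q) ∪ s(p ∩ p ∩ p ∩ q)))) ∪ p ∪ p ∪ m ∩ p ∩ q ∩ q ∩ q ∩ t(m ∪ m ∩ p ∩ p ∩ q ∪ p)
  Sort:  m ∩ p ∩ q ∩ q ∩ q ∩ t(m ∪ m ∩ p ∩ p ∩ q ∪ p) ∪ p ∪ p ∪ p ∪ s(s(r(m ∪ m ∩ m ∩ p ∩ p ∪ m ∩ m ∩ q ∩ q ∪ m ∩ p ∩ s(q) ∩ s(q) ∪ p ∩ p ∪ q ∪ t(r(m, q, p)), m ∩ m ∩ p ∩ q ∪ m ∩ p ∩ p ∩ p ∩ p ∩ s(p) ∩ t(p) ∪ m ∩ p ∩ p ∩ q ∪ m ∩ p ∩ q ∩ q ∪ p ∩ p ∩ p ∩ p ∩ p ∩ s(p) ∩ t(p) ∪ p ∩ p ∩ p ∩ p ∩ q ∩ s(p) ∩ t(p) ∪ p ∩ p ∩ q ∩ q, r(r(p, m, m), r(p, m, m), m ∪ p ∪ q) ∪ s(p ∩ p ∩ p ∩ q))))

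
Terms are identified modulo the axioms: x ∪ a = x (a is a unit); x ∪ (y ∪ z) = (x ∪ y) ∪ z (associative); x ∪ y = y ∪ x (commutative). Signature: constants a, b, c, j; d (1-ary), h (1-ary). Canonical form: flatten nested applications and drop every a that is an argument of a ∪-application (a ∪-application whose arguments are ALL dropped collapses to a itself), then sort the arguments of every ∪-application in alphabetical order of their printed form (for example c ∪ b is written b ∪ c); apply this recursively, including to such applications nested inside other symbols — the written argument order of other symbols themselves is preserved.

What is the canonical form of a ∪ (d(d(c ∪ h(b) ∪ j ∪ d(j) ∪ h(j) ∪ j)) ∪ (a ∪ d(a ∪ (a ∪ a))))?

Answer: d(a) ∪ d(d(c ∪ d(j) ∪ h(b) ∪ h(j) ∪ j ∪ j))

Derivation:
Merge nested applications:  a ∪ d(d(c ∪ h(b) ∪ j ∪ d(j) ∪ h(j) ∪ j)) ∪ a ∪ d(a ∪ (a ∪ a))
Simplify inside:  d(d(c ∪ h(b) ∪ j ∪ d(j) ∪ h(j) ∪ j))  →  d(d(c ∪ d(j) ∪ h(b) ∪ h(j) ∪ j ∪ j))
Inside:  d(a ∪ (a ∪ a))  →  d(a)
Unit:  drop a (×2)
Sort:  d(a) ∪ d(d(c ∪ d(j) ∪ h(b) ∪ h(j) ∪ j ∪ j))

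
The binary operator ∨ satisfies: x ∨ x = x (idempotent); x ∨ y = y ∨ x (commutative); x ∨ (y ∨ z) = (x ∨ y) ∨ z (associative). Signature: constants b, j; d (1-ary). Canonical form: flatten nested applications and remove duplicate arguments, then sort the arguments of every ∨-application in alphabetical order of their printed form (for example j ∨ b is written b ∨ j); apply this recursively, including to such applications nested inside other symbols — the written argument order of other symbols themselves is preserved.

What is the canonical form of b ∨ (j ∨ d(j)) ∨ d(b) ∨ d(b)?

Merge nested applications:  b ∨ j ∨ d(j) ∨ d(b) ∨ d(b)
Deduplicate:  drop duplicate d(b)
Sort:  b ∨ d(b) ∨ d(j) ∨ j

Answer: b ∨ d(b) ∨ d(j) ∨ j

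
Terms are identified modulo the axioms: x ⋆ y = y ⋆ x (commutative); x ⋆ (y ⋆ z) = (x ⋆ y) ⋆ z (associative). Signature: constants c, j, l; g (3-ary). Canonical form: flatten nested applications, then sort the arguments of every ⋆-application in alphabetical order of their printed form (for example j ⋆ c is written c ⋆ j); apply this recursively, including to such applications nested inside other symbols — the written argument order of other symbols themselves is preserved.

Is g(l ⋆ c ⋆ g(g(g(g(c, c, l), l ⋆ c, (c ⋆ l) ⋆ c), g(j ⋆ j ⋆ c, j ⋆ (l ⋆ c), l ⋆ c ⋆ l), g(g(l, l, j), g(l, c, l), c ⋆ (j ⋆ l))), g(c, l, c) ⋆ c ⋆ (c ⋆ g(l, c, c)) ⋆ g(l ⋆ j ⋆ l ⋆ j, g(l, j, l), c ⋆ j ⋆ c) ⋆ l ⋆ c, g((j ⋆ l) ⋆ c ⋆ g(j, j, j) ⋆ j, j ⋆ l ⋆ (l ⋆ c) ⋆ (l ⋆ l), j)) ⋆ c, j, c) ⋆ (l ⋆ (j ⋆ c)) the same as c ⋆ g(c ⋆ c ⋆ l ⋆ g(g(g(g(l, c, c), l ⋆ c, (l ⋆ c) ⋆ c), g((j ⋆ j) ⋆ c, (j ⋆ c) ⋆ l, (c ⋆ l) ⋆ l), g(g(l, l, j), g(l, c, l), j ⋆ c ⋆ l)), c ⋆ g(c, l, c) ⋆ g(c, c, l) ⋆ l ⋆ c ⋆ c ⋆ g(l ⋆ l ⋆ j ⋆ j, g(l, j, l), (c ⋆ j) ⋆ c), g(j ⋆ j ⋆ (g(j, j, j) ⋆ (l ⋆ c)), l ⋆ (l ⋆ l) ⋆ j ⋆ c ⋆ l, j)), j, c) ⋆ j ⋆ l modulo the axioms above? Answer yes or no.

Left:  g(l ⋆ c ⋆ g(g(g(g(c, c, l), l ⋆ c, (c ⋆ l) ⋆ c), g(j ⋆ j ⋆ c, j ⋆ (l ⋆ c), l ⋆ c ⋆ l), g(g(l, l, j), g(l, c, l), c ⋆ (j ⋆ l))), g(c, l, c) ⋆ c ⋆ (c ⋆ g(l, c, c)) ⋆ g(l ⋆ j ⋆ l ⋆ j, g(l, j, l), c ⋆ j ⋆ c) ⋆ l ⋆ c, g((j ⋆ l) ⋆ c ⋆ g(j, j, j) ⋆ j, j ⋆ l ⋆ (l ⋆ c) ⋆ (l ⋆ l), j)) ⋆ c, j, c) ⋆ (l ⋆ (j ⋆ c))
  Un-nest:  g(l ⋆ c ⋆ g(g(g(g(c, c, l), l ⋆ c, (c ⋆ l) ⋆ c), g(j ⋆ j ⋆ c, j ⋆ (l ⋆ c), l ⋆ c ⋆ l), g(g(l, l, j), g(l, c, l), c ⋆ (j ⋆ l))), g(c, l, c) ⋆ c ⋆ (c ⋆ g(l, c, c)) ⋆ g(l ⋆ j ⋆ l ⋆ j, g(l, j, l), c ⋆ j ⋆ c) ⋆ l ⋆ c, g((j ⋆ l) ⋆ c ⋆ g(j, j, j) ⋆ j, j ⋆ l ⋆ (l ⋆ c) ⋆ (l ⋆ l), j)) ⋆ c, j, c) ⋆ l ⋆ j ⋆ c
  Simplify inside:  g(l ⋆ c ⋆ g(g(g(g(c, c, l), l ⋆ c, (c ⋆ l) ⋆ c), g(j ⋆ j ⋆ c, j ⋆ (l ⋆ c), l ⋆ c ⋆ l), g(g(l, l, j), g(l, c, l), c ⋆ (j ⋆ l))), g(c, l, c) ⋆ c ⋆ (c ⋆ g(l, c, c)) ⋆ g(l ⋆ j ⋆ l ⋆ j, g(l, j, l), c ⋆ j ⋆ c) ⋆ l ⋆ c, g((j ⋆ l) ⋆ c ⋆ g(j, j, j) ⋆ j, j ⋆ l ⋆ (l ⋆ c) ⋆ (l ⋆ l), j)) ⋆ c, j, c)  →  g(c ⋆ c ⋆ g(g(g(g(c, c, l), c ⋆ l, c ⋆ c ⋆ l), g(c ⋆ j ⋆ j, c ⋆ j ⋆ l, c ⋆ l ⋆ l), g(g(l, l, j), g(l, c, l), c ⋆ j ⋆ l)), c ⋆ c ⋆ c ⋆ g(c, l, c) ⋆ g(j ⋆ j ⋆ l ⋆ l, g(l, j, l), c ⋆ c ⋆ j) ⋆ g(l, c, c) ⋆ l, g(c ⋆ g(j, j, j) ⋆ j ⋆ j ⋆ l, c ⋆ j ⋆ l ⋆ l ⋆ l ⋆ l, j)) ⋆ l, j, c)
  Order the arguments:  c ⋆ g(c ⋆ c ⋆ g(g(g(g(c, c, l), c ⋆ l, c ⋆ c ⋆ l), g(c ⋆ j ⋆ j, c ⋆ j ⋆ l, c ⋆ l ⋆ l), g(g(l, l, j), g(l, c, l), c ⋆ j ⋆ l)), c ⋆ c ⋆ c ⋆ g(c, l, c) ⋆ g(j ⋆ j ⋆ l ⋆ l, g(l, j, l), c ⋆ c ⋆ j) ⋆ g(l, c, c) ⋆ l, g(c ⋆ g(j, j, j) ⋆ j ⋆ j ⋆ l, c ⋆ j ⋆ l ⋆ l ⋆ l ⋆ l, j)) ⋆ l, j, c) ⋆ j ⋆ l
Right:  c ⋆ g(c ⋆ c ⋆ l ⋆ g(g(g(g(l, c, c), l ⋆ c, (l ⋆ c) ⋆ c), g((j ⋆ j) ⋆ c, (j ⋆ c) ⋆ l, (c ⋆ l) ⋆ l), g(g(l, l, j), g(l, c, l), j ⋆ c ⋆ l)), c ⋆ g(c, l, c) ⋆ g(c, c, l) ⋆ l ⋆ c ⋆ c ⋆ g(l ⋆ l ⋆ j ⋆ j, g(l, j, l), (c ⋆ j) ⋆ c), g(j ⋆ j ⋆ (g(j, j, j) ⋆ (l ⋆ c)), l ⋆ (l ⋆ l) ⋆ j ⋆ c ⋆ l, j)), j, c) ⋆ j ⋆ l
  Canonicalize subterm:  g(c ⋆ c ⋆ l ⋆ g(g(g(g(l, c, c), l ⋆ c, (l ⋆ c) ⋆ c), g((j ⋆ j) ⋆ c, (j ⋆ c) ⋆ l, (c ⋆ l) ⋆ l), g(g(l, l, j), g(l, c, l), j ⋆ c ⋆ l)), c ⋆ g(c, l, c) ⋆ g(c, c, l) ⋆ l ⋆ c ⋆ c ⋆ g(l ⋆ l ⋆ j ⋆ j, g(l, j, l), (c ⋆ j) ⋆ c), g(j ⋆ j ⋆ (g(j, j, j) ⋆ (l ⋆ c)), l ⋆ (l ⋆ l) ⋆ j ⋆ c ⋆ l, j)), j, c)  →  g(c ⋆ c ⋆ g(g(g(g(l, c, c), c ⋆ l, c ⋆ c ⋆ l), g(c ⋆ j ⋆ j, c ⋆ j ⋆ l, c ⋆ l ⋆ l), g(g(l, l, j), g(l, c, l), c ⋆ j ⋆ l)), c ⋆ c ⋆ c ⋆ g(c, c, l) ⋆ g(c, l, c) ⋆ g(j ⋆ j ⋆ l ⋆ l, g(l, j, l), c ⋆ c ⋆ j) ⋆ l, g(c ⋆ g(j, j, j) ⋆ j ⋆ j ⋆ l, c ⋆ j ⋆ l ⋆ l ⋆ l ⋆ l, j)) ⋆ l, j, c)
  Order the arguments:  c ⋆ g(c ⋆ c ⋆ g(g(g(g(l, c, c), c ⋆ l, c ⋆ c ⋆ l), g(c ⋆ j ⋆ j, c ⋆ j ⋆ l, c ⋆ l ⋆ l), g(g(l, l, j), g(l, c, l), c ⋆ j ⋆ l)), c ⋆ c ⋆ c ⋆ g(c, c, l) ⋆ g(c, l, c) ⋆ g(j ⋆ j ⋆ l ⋆ l, g(l, j, l), c ⋆ c ⋆ j) ⋆ l, g(c ⋆ g(j, j, j) ⋆ j ⋆ j ⋆ l, c ⋆ j ⋆ l ⋆ l ⋆ l ⋆ l, j)) ⋆ l, j, c) ⋆ j ⋆ l

Answer: no — c ⋆ g(c ⋆ c ⋆ g(g(g(g(c, c, l), c ⋆ l, c ⋆ c ⋆ l), g(c ⋆ j ⋆ j, c ⋆ j ⋆ l, c ⋆ l ⋆ l), g(g(l, l, j), g(l, c, l), c ⋆ j ⋆ l)), c ⋆ c ⋆ c ⋆ g(c, l, c) ⋆ g(j ⋆ j ⋆ l ⋆ l, g(l, j, l), c ⋆ c ⋆ j) ⋆ g(l, c, c) ⋆ l, g(c ⋆ g(j, j, j) ⋆ j ⋆ j ⋆ l, c ⋆ j ⋆ l ⋆ l ⋆ l ⋆ l, j)) ⋆ l, j, c) ⋆ j ⋆ l vs c ⋆ g(c ⋆ c ⋆ g(g(g(g(l, c, c), c ⋆ l, c ⋆ c ⋆ l), g(c ⋆ j ⋆ j, c ⋆ j ⋆ l, c ⋆ l ⋆ l), g(g(l, l, j), g(l, c, l), c ⋆ j ⋆ l)), c ⋆ c ⋆ c ⋆ g(c, c, l) ⋆ g(c, l, c) ⋆ g(j ⋆ j ⋆ l ⋆ l, g(l, j, l), c ⋆ c ⋆ j) ⋆ l, g(c ⋆ g(j, j, j) ⋆ j ⋆ j ⋆ l, c ⋆ j ⋆ l ⋆ l ⋆ l ⋆ l, j)) ⋆ l, j, c) ⋆ j ⋆ l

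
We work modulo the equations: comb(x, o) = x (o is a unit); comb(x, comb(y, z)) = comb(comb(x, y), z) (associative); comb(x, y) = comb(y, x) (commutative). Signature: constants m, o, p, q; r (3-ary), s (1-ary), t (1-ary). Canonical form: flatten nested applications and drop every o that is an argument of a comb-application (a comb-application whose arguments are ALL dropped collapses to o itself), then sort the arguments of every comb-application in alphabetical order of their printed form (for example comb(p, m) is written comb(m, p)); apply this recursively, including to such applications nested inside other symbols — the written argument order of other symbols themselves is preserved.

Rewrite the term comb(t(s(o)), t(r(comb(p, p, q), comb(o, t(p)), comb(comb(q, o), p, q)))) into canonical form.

Answer: comb(t(r(comb(p, p, q), t(p), comb(p, q, q))), t(s(o)))

Derivation:
Inside:  t(r(comb(p, p, q), comb(o, t(p)), comb(comb(q, o), p, q)))  →  t(r(comb(p, p, q), t(p), comb(p, q, q)))
Sort:  comb(t(r(comb(p, p, q), t(p), comb(p, q, q))), t(s(o)))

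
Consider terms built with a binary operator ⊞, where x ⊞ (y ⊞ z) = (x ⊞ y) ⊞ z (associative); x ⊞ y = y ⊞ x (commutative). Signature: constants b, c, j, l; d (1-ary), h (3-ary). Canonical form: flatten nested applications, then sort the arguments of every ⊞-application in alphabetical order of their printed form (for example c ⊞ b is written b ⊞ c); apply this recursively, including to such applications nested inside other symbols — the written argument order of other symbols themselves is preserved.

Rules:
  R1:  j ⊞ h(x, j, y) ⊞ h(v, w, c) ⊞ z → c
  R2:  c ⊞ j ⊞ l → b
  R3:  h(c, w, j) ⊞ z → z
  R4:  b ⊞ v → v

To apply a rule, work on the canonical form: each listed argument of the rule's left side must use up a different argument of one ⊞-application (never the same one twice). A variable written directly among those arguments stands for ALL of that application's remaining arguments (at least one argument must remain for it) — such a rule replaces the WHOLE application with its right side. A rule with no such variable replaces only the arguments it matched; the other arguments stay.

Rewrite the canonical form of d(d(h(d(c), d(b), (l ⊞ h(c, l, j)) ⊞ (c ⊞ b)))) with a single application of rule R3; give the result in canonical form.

Answer: d(d(h(d(c), d(b), b ⊞ c ⊞ l)))

Derivation:
Canonical form:  d(d(h(d(c), d(b), b ⊞ c ⊞ h(c, l, j) ⊞ l)))
Apply R3:  consuming h(c, l, j);  w := l, z := b ⊞ c ⊞ l
The extension variable absorbs all remaining arguments, so the whole application is rewritten.
Giving:  d(d(h(d(c), d(b), b ⊞ c ⊞ l)))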